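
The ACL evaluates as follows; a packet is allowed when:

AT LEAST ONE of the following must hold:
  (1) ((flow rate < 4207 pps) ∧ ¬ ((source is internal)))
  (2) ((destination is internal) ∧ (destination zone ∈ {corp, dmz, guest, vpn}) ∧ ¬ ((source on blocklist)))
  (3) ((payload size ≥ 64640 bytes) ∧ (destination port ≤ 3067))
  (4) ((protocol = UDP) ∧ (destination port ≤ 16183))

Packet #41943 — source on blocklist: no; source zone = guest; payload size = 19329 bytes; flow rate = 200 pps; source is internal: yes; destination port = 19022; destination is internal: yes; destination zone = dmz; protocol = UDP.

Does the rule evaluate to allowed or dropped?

Atomic conditions:
  flow rate < 4207 pps: 200 < 4207 is true
  source is internal: yes → true
  destination is internal: yes → true
  destination zone ∈ {corp, dmz, guest, vpn}: dmz is in the set → true
  source on blocklist: no → false
  payload size ≥ 64640 bytes: 19329 ≥ 64640 is false
  destination port ≤ 3067: 19022 ≤ 3067 is false
  protocol = UDP: UDP == UDP is true
  destination port ≤ 16183: 19022 ≤ 16183 is false
Combine:
[1.2] NOT true = false
[1] true AND false = false
[2.3] NOT false = true
[2] true AND true AND true = true
[3] false AND false = false
[4] true AND false = false
[root] false OR true OR false OR false = true
Overall: true → allowed

Allowed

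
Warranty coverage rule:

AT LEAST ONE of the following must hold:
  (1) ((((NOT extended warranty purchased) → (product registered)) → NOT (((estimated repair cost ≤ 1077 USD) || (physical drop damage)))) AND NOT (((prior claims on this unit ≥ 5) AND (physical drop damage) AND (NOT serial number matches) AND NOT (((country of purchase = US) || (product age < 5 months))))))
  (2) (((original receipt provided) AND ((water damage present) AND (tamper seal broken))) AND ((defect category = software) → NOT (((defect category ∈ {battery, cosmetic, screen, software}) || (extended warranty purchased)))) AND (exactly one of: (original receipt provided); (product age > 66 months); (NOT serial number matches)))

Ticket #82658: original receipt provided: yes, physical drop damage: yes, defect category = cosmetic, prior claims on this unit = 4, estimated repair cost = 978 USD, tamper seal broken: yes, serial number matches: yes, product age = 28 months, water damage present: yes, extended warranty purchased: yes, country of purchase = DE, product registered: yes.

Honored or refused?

Atomic conditions:
  NOT extended warranty purchased: yes → false
  product registered: yes → true
  estimated repair cost ≤ 1077 USD: 978 ≤ 1077 is true
  physical drop damage: yes → true
  prior claims on this unit ≥ 5: 4 ≥ 5 is false
  NOT serial number matches: yes → false
  country of purchase = US: DE == US is false
  product age < 5 months: 28 < 5 is false
  original receipt provided: yes → true
  water damage present: yes → true
  tamper seal broken: yes → true
  defect category = software: cosmetic == software is false
  defect category ∈ {battery, cosmetic, screen, software}: cosmetic is in the set → true
  extended warranty purchased: yes → true
  product age > 66 months: 28 > 66 is false
Combine:
[1.1.1] false → true (antecedent false ⇒ implication holds) = true
[1.1.2.1] true OR true = true
[1.1.2] NOT true = false
[1.1] true → false = false
[1.2.1.4.1] false OR false = false
[1.2.1.4] NOT false = true
[1.2.1] false AND true AND false AND true = false
[1.2] NOT false = true
[1] false AND true = false
[2.1.2] true AND true = true
[2.1] true AND true = true
[2.2.2.1] true OR true = true
[2.2.2] NOT true = false
[2.2] false → false (antecedent false ⇒ implication holds) = true
[2.3] exactly-one(true, false, false) = true
[2] true AND true AND true = true
[root] false OR true = true
Overall: true → honored

Honored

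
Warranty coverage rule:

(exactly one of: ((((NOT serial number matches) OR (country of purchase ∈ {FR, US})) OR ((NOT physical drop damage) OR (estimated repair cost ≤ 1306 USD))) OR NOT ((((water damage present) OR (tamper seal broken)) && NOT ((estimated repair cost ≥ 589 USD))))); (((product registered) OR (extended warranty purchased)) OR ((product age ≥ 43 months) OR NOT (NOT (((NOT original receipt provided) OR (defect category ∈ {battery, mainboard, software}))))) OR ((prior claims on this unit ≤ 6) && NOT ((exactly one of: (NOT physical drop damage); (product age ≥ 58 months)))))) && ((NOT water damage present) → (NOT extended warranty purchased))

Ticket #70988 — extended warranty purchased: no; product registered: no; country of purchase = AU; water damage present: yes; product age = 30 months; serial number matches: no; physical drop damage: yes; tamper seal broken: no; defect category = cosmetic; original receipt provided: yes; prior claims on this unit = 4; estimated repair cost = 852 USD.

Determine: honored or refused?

Atomic conditions:
  NOT serial number matches: no → true
  country of purchase ∈ {FR, US}: AU is not in the set → false
  NOT physical drop damage: yes → false
  estimated repair cost ≤ 1306 USD: 852 ≤ 1306 is true
  water damage present: yes → true
  tamper seal broken: no → false
  estimated repair cost ≥ 589 USD: 852 ≥ 589 is true
  product registered: no → false
  extended warranty purchased: no → false
  product age ≥ 43 months: 30 ≥ 43 is false
  NOT original receipt provided: yes → false
  defect category ∈ {battery, mainboard, software}: cosmetic is not in the set → false
  prior claims on this unit ≤ 6: 4 ≤ 6 is true
  product age ≥ 58 months: 30 ≥ 58 is false
  NOT water damage present: yes → false
  NOT extended warranty purchased: no → true
Combine:
[1.1.1.1] true OR false = true
[1.1.1.2] false OR true = true
[1.1.1] true OR true = true
[1.1.2.1.1] true OR false = true
[1.1.2.1.2] NOT true = false
[1.1.2.1] true AND false = false
[1.1.2] NOT false = true
[1.1] true OR true = true
[1.2.1] false OR false = false
[1.2.2.2.1.1] false OR false = false
[1.2.2.2.1] NOT false = true
[1.2.2.2] NOT true = false
[1.2.2] false OR false = false
[1.2.3.2.1] exactly-one(false, false) = false
[1.2.3.2] NOT false = true
[1.2.3] true AND true = true
[1.2] false OR false OR true = true
[1] exactly-one(true, true) = false
[2] false → true (antecedent false ⇒ implication holds) = true
[root] false AND true = false
Overall: false → refused

Refused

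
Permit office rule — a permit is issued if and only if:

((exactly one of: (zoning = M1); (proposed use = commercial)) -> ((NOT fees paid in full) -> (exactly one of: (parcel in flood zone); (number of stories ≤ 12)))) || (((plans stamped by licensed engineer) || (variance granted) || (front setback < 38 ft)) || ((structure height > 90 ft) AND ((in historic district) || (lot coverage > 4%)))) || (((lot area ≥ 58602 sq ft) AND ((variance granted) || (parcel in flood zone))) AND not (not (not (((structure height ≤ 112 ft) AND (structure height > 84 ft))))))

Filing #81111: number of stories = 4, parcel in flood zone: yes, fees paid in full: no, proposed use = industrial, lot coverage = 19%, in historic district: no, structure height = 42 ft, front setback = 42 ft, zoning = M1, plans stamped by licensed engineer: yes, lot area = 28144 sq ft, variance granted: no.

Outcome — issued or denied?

Atomic conditions:
  zoning = M1: M1 == M1 is true
  proposed use = commercial: industrial == commercial is false
  NOT fees paid in full: no → true
  parcel in flood zone: yes → true
  number of stories ≤ 12: 4 ≤ 12 is true
  plans stamped by licensed engineer: yes → true
  variance granted: no → false
  front setback < 38 ft: 42 < 38 is false
  structure height > 90 ft: 42 > 90 is false
  in historic district: no → false
  lot coverage > 4%: 19 > 4 is true
  lot area ≥ 58602 sq ft: 28144 ≥ 58602 is false
  structure height ≤ 112 ft: 42 ≤ 112 is true
  structure height > 84 ft: 42 > 84 is false
Combine:
[1.1] exactly-one(true, false) = true
[1.2.2] exactly-one(true, true) = false
[1.2] true → false = false
[1] true → false = false
[2.1] true OR false OR false = true
[2.2.2] false OR true = true
[2.2] false AND true = false
[2] true OR false = true
[3.1.2] false OR true = true
[3.1] false AND true = false
[3.2.1.1.1] true AND false = false
[3.2.1.1] NOT false = true
[3.2.1] NOT true = false
[3.2] NOT false = true
[3] false AND true = false
[root] false OR true OR false = true
Overall: true → issued

Issued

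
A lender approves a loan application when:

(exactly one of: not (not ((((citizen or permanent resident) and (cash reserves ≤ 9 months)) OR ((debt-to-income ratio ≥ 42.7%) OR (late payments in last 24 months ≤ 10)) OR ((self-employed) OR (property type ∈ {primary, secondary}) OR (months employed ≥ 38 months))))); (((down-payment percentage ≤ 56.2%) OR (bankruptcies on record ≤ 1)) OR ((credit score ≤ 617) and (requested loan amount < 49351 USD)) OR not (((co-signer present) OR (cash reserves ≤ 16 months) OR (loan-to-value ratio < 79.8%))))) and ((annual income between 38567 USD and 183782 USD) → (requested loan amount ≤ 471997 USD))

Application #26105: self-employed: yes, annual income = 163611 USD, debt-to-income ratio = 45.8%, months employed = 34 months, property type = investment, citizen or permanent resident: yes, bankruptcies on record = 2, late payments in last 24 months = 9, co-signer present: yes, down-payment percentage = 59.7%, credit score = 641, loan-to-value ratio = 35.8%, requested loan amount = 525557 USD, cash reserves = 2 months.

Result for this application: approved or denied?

Denied

Atomic conditions:
  citizen or permanent resident: yes → true
  cash reserves ≤ 9 months: 2 ≤ 9 is true
  debt-to-income ratio ≥ 42.7%: 45.8 ≥ 42.7 is true
  late payments in last 24 months ≤ 10: 9 ≤ 10 is true
  self-employed: yes → true
  property type ∈ {primary, secondary}: investment is not in the set → false
  months employed ≥ 38 months: 34 ≥ 38 is false
  down-payment percentage ≤ 56.2%: 59.7 ≤ 56.2 is false
  bankruptcies on record ≤ 1: 2 ≤ 1 is false
  credit score ≤ 617: 641 ≤ 617 is false
  requested loan amount < 49351 USD: 525557 < 49351 is false
  co-signer present: yes → true
  cash reserves ≤ 16 months: 2 ≤ 16 is true
  loan-to-value ratio < 79.8%: 35.8 < 79.8 is true
  annual income between 38567 USD and 183782 USD: 163611 in [38567, 183782] is true
  requested loan amount ≤ 471997 USD: 525557 ≤ 471997 is false
Combine:
[1.1.1.1.1] true AND true = true
[1.1.1.1.2] true OR true = true
[1.1.1.1.3] true OR false OR false = true
[1.1.1.1] true OR true OR true = true
[1.1.1] NOT true = false
[1.1] NOT false = true
[1.2.1] false OR false = false
[1.2.2] false AND false = false
[1.2.3.1] true OR true OR true = true
[1.2.3] NOT true = false
[1.2] false OR false OR false = false
[1] exactly-one(true, false) = true
[2] true → false = false
[root] true AND false = false
Overall: false → denied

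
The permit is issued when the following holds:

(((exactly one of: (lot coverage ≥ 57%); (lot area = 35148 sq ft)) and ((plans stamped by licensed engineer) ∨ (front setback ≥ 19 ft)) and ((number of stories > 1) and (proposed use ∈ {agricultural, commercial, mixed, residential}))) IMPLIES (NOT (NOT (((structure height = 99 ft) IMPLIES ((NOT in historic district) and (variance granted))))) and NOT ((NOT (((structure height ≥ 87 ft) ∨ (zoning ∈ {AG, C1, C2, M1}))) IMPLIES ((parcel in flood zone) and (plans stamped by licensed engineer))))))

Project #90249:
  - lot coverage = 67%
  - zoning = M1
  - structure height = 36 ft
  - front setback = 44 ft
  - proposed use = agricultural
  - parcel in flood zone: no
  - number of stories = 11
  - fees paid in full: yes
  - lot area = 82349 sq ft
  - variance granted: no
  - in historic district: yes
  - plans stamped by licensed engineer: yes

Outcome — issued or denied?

Atomic conditions:
  lot coverage ≥ 57%: 67 ≥ 57 is true
  lot area = 35148 sq ft: 82349 == 35148 is false
  plans stamped by licensed engineer: yes → true
  front setback ≥ 19 ft: 44 ≥ 19 is true
  number of stories > 1: 11 > 1 is true
  proposed use ∈ {agricultural, commercial, mixed, residential}: agricultural is in the set → true
  structure height = 99 ft: 36 == 99 is false
  NOT in historic district: yes → false
  variance granted: no → false
  structure height ≥ 87 ft: 36 ≥ 87 is false
  zoning ∈ {AG, C1, C2, M1}: M1 is in the set → true
  parcel in flood zone: no → false
Combine:
[1.1] exactly-one(true, false) = true
[1.2] true OR true = true
[1.3] true AND true = true
[1] true AND true AND true = true
[2.1.1.1.2] false AND false = false
[2.1.1.1] false → false (antecedent false ⇒ implication holds) = true
[2.1.1] NOT true = false
[2.1] NOT false = true
[2.2.1.1.1] false OR true = true
[2.2.1.1] NOT true = false
[2.2.1.2] false AND true = false
[2.2.1] false → false (antecedent false ⇒ implication holds) = true
[2.2] NOT true = false
[2] true AND false = false
[root] true → false = false
Overall: false → denied

Denied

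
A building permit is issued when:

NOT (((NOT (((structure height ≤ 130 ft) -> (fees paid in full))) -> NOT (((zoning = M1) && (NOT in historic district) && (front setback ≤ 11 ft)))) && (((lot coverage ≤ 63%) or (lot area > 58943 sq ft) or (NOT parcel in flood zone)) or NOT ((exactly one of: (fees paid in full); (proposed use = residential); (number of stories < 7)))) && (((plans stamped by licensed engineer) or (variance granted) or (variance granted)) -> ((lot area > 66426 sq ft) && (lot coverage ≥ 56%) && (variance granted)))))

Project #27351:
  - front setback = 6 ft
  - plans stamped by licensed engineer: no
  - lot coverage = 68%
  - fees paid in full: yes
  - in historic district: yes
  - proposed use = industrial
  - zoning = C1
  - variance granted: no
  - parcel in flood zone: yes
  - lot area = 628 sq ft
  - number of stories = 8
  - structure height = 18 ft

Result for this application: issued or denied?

Atomic conditions:
  structure height ≤ 130 ft: 18 ≤ 130 is true
  fees paid in full: yes → true
  zoning = M1: C1 == M1 is false
  NOT in historic district: yes → false
  front setback ≤ 11 ft: 6 ≤ 11 is true
  lot coverage ≤ 63%: 68 ≤ 63 is false
  lot area > 58943 sq ft: 628 > 58943 is false
  NOT parcel in flood zone: yes → false
  proposed use = residential: industrial == residential is false
  number of stories < 7: 8 < 7 is false
  plans stamped by licensed engineer: no → false
  variance granted: no → false
  lot area > 66426 sq ft: 628 > 66426 is false
  lot coverage ≥ 56%: 68 ≥ 56 is true
Combine:
[1.1.1.1] true → true = true
[1.1.1] NOT true = false
[1.1.2.1] false AND false AND true = false
[1.1.2] NOT false = true
[1.1] false → true (antecedent false ⇒ implication holds) = true
[1.2.1] false OR false OR false = false
[1.2.2.1] exactly-one(true, false, false) = true
[1.2.2] NOT true = false
[1.2] false OR false = false
[1.3.1] false OR false OR false = false
[1.3.2] false AND true AND false = false
[1.3] false → false (antecedent false ⇒ implication holds) = true
[1] true AND false AND true = false
[root] NOT false = true
Overall: true → issued

Issued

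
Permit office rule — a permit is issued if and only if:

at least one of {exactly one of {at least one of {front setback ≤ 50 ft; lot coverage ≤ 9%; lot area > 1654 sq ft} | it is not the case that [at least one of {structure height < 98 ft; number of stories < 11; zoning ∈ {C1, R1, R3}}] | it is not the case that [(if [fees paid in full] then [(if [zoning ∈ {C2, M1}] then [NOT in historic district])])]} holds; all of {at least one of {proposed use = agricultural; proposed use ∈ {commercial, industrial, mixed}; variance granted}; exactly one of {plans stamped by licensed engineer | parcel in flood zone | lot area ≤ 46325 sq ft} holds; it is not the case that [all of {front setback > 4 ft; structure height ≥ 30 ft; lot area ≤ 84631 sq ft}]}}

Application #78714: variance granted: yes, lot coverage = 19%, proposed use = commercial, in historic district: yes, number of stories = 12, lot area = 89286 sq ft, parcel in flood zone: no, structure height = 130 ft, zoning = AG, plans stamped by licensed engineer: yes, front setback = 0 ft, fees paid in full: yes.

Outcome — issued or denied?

Issued

Atomic conditions:
  front setback ≤ 50 ft: 0 ≤ 50 is true
  lot coverage ≤ 9%: 19 ≤ 9 is false
  lot area > 1654 sq ft: 89286 > 1654 is true
  structure height < 98 ft: 130 < 98 is false
  number of stories < 11: 12 < 11 is false
  zoning ∈ {C1, R1, R3}: AG is not in the set → false
  fees paid in full: yes → true
  zoning ∈ {C2, M1}: AG is not in the set → false
  NOT in historic district: yes → false
  proposed use = agricultural: commercial == agricultural is false
  proposed use ∈ {commercial, industrial, mixed}: commercial is in the set → true
  variance granted: yes → true
  plans stamped by licensed engineer: yes → true
  parcel in flood zone: no → false
  lot area ≤ 46325 sq ft: 89286 ≤ 46325 is false
  front setback > 4 ft: 0 > 4 is false
  structure height ≥ 30 ft: 130 ≥ 30 is true
  lot area ≤ 84631 sq ft: 89286 ≤ 84631 is false
Combine:
[1.1] true OR false OR true = true
[1.2.1] false OR false OR false = false
[1.2] NOT false = true
[1.3.1.2] false → false (antecedent false ⇒ implication holds) = true
[1.3.1] true → true = true
[1.3] NOT true = false
[1] exactly-one(true, true, false) = false
[2.1] false OR true OR true = true
[2.2] exactly-one(true, false, false) = true
[2.3.1] false AND true AND false = false
[2.3] NOT false = true
[2] true AND true AND true = true
[root] false OR true = true
Overall: true → issued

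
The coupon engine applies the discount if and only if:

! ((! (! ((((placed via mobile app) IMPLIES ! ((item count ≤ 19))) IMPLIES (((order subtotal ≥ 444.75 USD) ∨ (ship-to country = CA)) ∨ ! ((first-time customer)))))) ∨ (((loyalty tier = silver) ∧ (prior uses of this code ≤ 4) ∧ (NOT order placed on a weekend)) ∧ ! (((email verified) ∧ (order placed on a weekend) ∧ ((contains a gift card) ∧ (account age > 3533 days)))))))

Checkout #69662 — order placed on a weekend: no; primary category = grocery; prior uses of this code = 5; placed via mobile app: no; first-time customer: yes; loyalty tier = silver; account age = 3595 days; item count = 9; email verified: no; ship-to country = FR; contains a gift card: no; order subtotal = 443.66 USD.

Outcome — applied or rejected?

Applied

Atomic conditions:
  placed via mobile app: no → false
  item count ≤ 19: 9 ≤ 19 is true
  order subtotal ≥ 444.75 USD: 443.66 ≥ 444.75 is false
  ship-to country = CA: FR == CA is false
  first-time customer: yes → true
  loyalty tier = silver: silver == silver is true
  prior uses of this code ≤ 4: 5 ≤ 4 is false
  NOT order placed on a weekend: no → true
  email verified: no → false
  order placed on a weekend: no → false
  contains a gift card: no → false
  account age > 3533 days: 3595 > 3533 is true
Combine:
[1.1.1.1.1.2] NOT true = false
[1.1.1.1.1] false → false (antecedent false ⇒ implication holds) = true
[1.1.1.1.2.1] false OR false = false
[1.1.1.1.2.2] NOT true = false
[1.1.1.1.2] false OR false = false
[1.1.1.1] true → false = false
[1.1.1] NOT false = true
[1.1] NOT true = false
[1.2.1] true AND false AND true = false
[1.2.2.1.3] false AND true = false
[1.2.2.1] false AND false AND false = false
[1.2.2] NOT false = true
[1.2] false AND true = false
[1] false OR false = false
[root] NOT false = true
Overall: true → applied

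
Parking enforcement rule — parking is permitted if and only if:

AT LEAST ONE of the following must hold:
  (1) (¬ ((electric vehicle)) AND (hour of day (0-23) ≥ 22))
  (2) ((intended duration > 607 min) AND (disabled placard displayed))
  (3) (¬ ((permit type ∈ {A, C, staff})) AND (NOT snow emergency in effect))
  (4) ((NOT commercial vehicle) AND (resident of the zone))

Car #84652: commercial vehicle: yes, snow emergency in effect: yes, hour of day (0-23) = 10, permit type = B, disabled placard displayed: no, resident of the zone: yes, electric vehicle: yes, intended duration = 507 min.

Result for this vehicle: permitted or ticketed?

Atomic conditions:
  electric vehicle: yes → true
  hour of day (0-23) ≥ 22: 10 ≥ 22 is false
  intended duration > 607 min: 507 > 607 is false
  disabled placard displayed: no → false
  permit type ∈ {A, C, staff}: B is not in the set → false
  NOT snow emergency in effect: yes → false
  NOT commercial vehicle: yes → false
  resident of the zone: yes → true
Combine:
[1.1] NOT true = false
[1] false AND false = false
[2] false AND false = false
[3.1] NOT false = true
[3] true AND false = false
[4] false AND true = false
[root] false OR false OR false OR false = false
Overall: false → ticketed

Ticketed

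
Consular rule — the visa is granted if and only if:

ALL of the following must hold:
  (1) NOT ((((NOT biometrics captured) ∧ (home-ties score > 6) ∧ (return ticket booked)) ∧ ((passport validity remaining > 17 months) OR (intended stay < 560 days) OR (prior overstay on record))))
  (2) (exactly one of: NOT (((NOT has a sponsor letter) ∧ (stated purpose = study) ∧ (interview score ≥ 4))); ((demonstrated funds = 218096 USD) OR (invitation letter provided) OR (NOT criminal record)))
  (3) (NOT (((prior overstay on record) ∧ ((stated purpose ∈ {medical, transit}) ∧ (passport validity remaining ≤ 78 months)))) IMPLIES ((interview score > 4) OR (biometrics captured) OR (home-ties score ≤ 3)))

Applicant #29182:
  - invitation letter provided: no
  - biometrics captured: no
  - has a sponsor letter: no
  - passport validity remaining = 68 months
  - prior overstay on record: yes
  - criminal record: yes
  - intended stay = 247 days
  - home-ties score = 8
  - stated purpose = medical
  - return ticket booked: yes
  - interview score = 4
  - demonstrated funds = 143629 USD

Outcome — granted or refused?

Atomic conditions:
  NOT biometrics captured: no → true
  home-ties score > 6: 8 > 6 is true
  return ticket booked: yes → true
  passport validity remaining > 17 months: 68 > 17 is true
  intended stay < 560 days: 247 < 560 is true
  prior overstay on record: yes → true
  NOT has a sponsor letter: no → true
  stated purpose = study: medical == study is false
  interview score ≥ 4: 4 ≥ 4 is true
  demonstrated funds = 218096 USD: 143629 == 218096 is false
  invitation letter provided: no → false
  NOT criminal record: yes → false
  stated purpose ∈ {medical, transit}: medical is in the set → true
  passport validity remaining ≤ 78 months: 68 ≤ 78 is true
  interview score > 4: 4 > 4 is false
  biometrics captured: no → false
  home-ties score ≤ 3: 8 ≤ 3 is false
Combine:
[1.1.1] true AND true AND true = true
[1.1.2] true OR true OR true = true
[1.1] true AND true = true
[1] NOT true = false
[2.1.1] true AND false AND true = false
[2.1] NOT false = true
[2.2] false OR false OR false = false
[2] exactly-one(true, false) = true
[3.1.1.2] true AND true = true
[3.1.1] true AND true = true
[3.1] NOT true = false
[3.2] false OR false OR false = false
[3] false → false (antecedent false ⇒ implication holds) = true
[root] false AND true AND true = false
Overall: false → refused

Refused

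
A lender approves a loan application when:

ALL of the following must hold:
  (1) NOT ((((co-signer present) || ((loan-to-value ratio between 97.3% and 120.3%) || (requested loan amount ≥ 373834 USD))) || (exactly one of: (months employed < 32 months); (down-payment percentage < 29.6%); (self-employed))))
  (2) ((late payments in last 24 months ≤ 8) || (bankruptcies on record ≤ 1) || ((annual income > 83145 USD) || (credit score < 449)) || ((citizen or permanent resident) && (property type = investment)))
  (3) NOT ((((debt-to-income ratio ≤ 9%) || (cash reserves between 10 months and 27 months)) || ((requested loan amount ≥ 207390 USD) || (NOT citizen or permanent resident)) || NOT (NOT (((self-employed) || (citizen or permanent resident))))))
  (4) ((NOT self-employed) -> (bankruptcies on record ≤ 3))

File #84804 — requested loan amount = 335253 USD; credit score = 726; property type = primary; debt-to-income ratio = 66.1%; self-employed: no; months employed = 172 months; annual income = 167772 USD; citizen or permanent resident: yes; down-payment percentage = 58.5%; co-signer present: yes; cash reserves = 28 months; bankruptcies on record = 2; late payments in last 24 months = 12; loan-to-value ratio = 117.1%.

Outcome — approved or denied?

Denied

Atomic conditions:
  co-signer present: yes → true
  loan-to-value ratio between 97.3% and 120.3%: 117.1 in [97.3, 120.3] is true
  requested loan amount ≥ 373834 USD: 335253 ≥ 373834 is false
  months employed < 32 months: 172 < 32 is false
  down-payment percentage < 29.6%: 58.5 < 29.6 is false
  self-employed: no → false
  late payments in last 24 months ≤ 8: 12 ≤ 8 is false
  bankruptcies on record ≤ 1: 2 ≤ 1 is false
  annual income > 83145 USD: 167772 > 83145 is true
  credit score < 449: 726 < 449 is false
  citizen or permanent resident: yes → true
  property type = investment: primary == investment is false
  debt-to-income ratio ≤ 9%: 66.1 ≤ 9 is false
  cash reserves between 10 months and 27 months: 28 in [10, 27] is false
  requested loan amount ≥ 207390 USD: 335253 ≥ 207390 is true
  NOT citizen or permanent resident: yes → false
  NOT self-employed: no → true
  bankruptcies on record ≤ 3: 2 ≤ 3 is true
Combine:
[1.1.1.2] true OR false = true
[1.1.1] true OR true = true
[1.1.2] exactly-one(false, false, false) = false
[1.1] true OR false = true
[1] NOT true = false
[2.3] true OR false = true
[2.4] true AND false = false
[2] false OR false OR true OR false = true
[3.1.1] false OR false = false
[3.1.2] true OR false = true
[3.1.3.1.1] false OR true = true
[3.1.3.1] NOT true = false
[3.1.3] NOT false = true
[3.1] false OR true OR true = true
[3] NOT true = false
[4] true → true = true
[root] false AND true AND false AND true = false
Overall: false → denied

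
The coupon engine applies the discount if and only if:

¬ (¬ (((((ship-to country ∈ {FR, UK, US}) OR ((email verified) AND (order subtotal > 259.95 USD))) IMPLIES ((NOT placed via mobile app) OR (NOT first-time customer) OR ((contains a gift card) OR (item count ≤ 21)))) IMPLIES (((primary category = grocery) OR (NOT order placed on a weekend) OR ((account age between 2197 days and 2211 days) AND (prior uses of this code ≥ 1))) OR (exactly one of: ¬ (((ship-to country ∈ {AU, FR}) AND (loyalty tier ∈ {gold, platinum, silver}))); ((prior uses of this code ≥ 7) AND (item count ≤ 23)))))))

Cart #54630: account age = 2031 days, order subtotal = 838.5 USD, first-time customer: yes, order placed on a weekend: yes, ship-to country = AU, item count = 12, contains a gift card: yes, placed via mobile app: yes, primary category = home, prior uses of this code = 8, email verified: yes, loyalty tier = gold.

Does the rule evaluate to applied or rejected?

Applied

Atomic conditions:
  ship-to country ∈ {FR, UK, US}: AU is not in the set → false
  email verified: yes → true
  order subtotal > 259.95 USD: 838.5 > 259.95 is true
  NOT placed via mobile app: yes → false
  NOT first-time customer: yes → false
  contains a gift card: yes → true
  item count ≤ 21: 12 ≤ 21 is true
  primary category = grocery: home == grocery is false
  NOT order placed on a weekend: yes → false
  account age between 2197 days and 2211 days: 2031 in [2197, 2211] is false
  prior uses of this code ≥ 1: 8 ≥ 1 is true
  ship-to country ∈ {AU, FR}: AU is in the set → true
  loyalty tier ∈ {gold, platinum, silver}: gold is in the set → true
  prior uses of this code ≥ 7: 8 ≥ 7 is true
  item count ≤ 23: 12 ≤ 23 is true
Combine:
[1.1.1.1.2] true AND true = true
[1.1.1.1] false OR true = true
[1.1.1.2.3] true OR true = true
[1.1.1.2] false OR false OR true = true
[1.1.1] true → true = true
[1.1.2.1.3] false AND true = false
[1.1.2.1] false OR false OR false = false
[1.1.2.2.1.1] true AND true = true
[1.1.2.2.1] NOT true = false
[1.1.2.2.2] true AND true = true
[1.1.2.2] exactly-one(false, true) = true
[1.1.2] false OR true = true
[1.1] true → true = true
[1] NOT true = false
[root] NOT false = true
Overall: true → applied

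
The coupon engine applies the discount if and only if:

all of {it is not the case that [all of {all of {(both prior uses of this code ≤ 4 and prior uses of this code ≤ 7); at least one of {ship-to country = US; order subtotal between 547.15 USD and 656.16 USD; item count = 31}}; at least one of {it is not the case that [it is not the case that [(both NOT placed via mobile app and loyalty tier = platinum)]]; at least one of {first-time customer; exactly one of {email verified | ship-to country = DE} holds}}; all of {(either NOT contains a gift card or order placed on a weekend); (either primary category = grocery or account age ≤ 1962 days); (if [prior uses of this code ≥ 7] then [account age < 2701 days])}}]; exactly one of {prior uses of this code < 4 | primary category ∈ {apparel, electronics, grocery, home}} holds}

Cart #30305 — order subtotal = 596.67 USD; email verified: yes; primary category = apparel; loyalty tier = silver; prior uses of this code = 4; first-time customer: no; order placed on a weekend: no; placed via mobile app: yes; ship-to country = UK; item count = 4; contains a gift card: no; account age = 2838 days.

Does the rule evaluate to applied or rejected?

Applied

Atomic conditions:
  prior uses of this code ≤ 4: 4 ≤ 4 is true
  prior uses of this code ≤ 7: 4 ≤ 7 is true
  ship-to country = US: UK == US is false
  order subtotal between 547.15 USD and 656.16 USD: 596.67 in [547.15, 656.16] is true
  item count = 31: 4 == 31 is false
  NOT placed via mobile app: yes → false
  loyalty tier = platinum: silver == platinum is false
  first-time customer: no → false
  email verified: yes → true
  ship-to country = DE: UK == DE is false
  NOT contains a gift card: no → true
  order placed on a weekend: no → false
  primary category = grocery: apparel == grocery is false
  account age ≤ 1962 days: 2838 ≤ 1962 is false
  prior uses of this code ≥ 7: 4 ≥ 7 is false
  account age < 2701 days: 2838 < 2701 is false
  prior uses of this code < 4: 4 < 4 is false
  primary category ∈ {apparel, electronics, grocery, home}: apparel is in the set → true
Combine:
[1.1.1.1] true AND true = true
[1.1.1.2] false OR true OR false = true
[1.1.1] true AND true = true
[1.1.2.1.1.1] false AND false = false
[1.1.2.1.1] NOT false = true
[1.1.2.1] NOT true = false
[1.1.2.2.2] exactly-one(true, false) = true
[1.1.2.2] false OR true = true
[1.1.2] false OR true = true
[1.1.3.1] true OR false = true
[1.1.3.2] false OR false = false
[1.1.3.3] false → false (antecedent false ⇒ implication holds) = true
[1.1.3] true AND false AND true = false
[1.1] true AND true AND false = false
[1] NOT false = true
[2] exactly-one(false, true) = true
[root] true AND true = true
Overall: true → applied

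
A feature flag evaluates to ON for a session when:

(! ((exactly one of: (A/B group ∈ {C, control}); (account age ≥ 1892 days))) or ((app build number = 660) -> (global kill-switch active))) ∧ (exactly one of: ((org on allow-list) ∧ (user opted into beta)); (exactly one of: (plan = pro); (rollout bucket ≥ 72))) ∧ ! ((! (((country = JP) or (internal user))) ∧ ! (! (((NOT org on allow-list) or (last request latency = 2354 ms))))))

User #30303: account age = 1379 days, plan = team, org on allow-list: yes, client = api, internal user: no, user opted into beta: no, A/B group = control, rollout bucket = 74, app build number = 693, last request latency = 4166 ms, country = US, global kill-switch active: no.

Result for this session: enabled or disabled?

Enabled

Atomic conditions:
  A/B group ∈ {C, control}: control is in the set → true
  account age ≥ 1892 days: 1379 ≥ 1892 is false
  app build number = 660: 693 == 660 is false
  global kill-switch active: no → false
  org on allow-list: yes → true
  user opted into beta: no → false
  plan = pro: team == pro is false
  rollout bucket ≥ 72: 74 ≥ 72 is true
  country = JP: US == JP is false
  internal user: no → false
  NOT org on allow-list: yes → false
  last request latency = 2354 ms: 4166 == 2354 is false
Combine:
[1.1.1] exactly-one(true, false) = true
[1.1] NOT true = false
[1.2] false → false (antecedent false ⇒ implication holds) = true
[1] false OR true = true
[2.1] true AND false = false
[2.2] exactly-one(false, true) = true
[2] exactly-one(false, true) = true
[3.1.1.1] false OR false = false
[3.1.1] NOT false = true
[3.1.2.1.1] false OR false = false
[3.1.2.1] NOT false = true
[3.1.2] NOT true = false
[3.1] true AND false = false
[3] NOT false = true
[root] true AND true AND true = true
Overall: true → enabled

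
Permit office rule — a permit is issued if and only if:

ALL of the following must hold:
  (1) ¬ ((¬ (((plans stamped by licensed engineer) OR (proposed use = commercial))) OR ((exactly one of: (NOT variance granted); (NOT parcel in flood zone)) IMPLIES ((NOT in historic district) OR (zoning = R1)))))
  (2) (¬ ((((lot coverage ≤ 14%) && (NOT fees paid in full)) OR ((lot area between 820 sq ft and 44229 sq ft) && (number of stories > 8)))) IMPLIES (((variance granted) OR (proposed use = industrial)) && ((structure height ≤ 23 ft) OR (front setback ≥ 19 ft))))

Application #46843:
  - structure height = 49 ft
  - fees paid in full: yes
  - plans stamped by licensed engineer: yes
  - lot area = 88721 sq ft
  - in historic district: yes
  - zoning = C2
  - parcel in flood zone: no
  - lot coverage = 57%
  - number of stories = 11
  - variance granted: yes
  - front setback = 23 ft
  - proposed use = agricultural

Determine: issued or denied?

Atomic conditions:
  plans stamped by licensed engineer: yes → true
  proposed use = commercial: agricultural == commercial is false
  NOT variance granted: yes → false
  NOT parcel in flood zone: no → true
  NOT in historic district: yes → false
  zoning = R1: C2 == R1 is false
  lot coverage ≤ 14%: 57 ≤ 14 is false
  NOT fees paid in full: yes → false
  lot area between 820 sq ft and 44229 sq ft: 88721 in [820, 44229] is false
  number of stories > 8: 11 > 8 is true
  variance granted: yes → true
  proposed use = industrial: agricultural == industrial is false
  structure height ≤ 23 ft: 49 ≤ 23 is false
  front setback ≥ 19 ft: 23 ≥ 19 is true
Combine:
[1.1.1.1] true OR false = true
[1.1.1] NOT true = false
[1.1.2.1] exactly-one(false, true) = true
[1.1.2.2] false OR false = false
[1.1.2] true → false = false
[1.1] false OR false = false
[1] NOT false = true
[2.1.1.1] false AND false = false
[2.1.1.2] false AND true = false
[2.1.1] false OR false = false
[2.1] NOT false = true
[2.2.1] true OR false = true
[2.2.2] false OR true = true
[2.2] true AND true = true
[2] true → true = true
[root] true AND true = true
Overall: true → issued

Issued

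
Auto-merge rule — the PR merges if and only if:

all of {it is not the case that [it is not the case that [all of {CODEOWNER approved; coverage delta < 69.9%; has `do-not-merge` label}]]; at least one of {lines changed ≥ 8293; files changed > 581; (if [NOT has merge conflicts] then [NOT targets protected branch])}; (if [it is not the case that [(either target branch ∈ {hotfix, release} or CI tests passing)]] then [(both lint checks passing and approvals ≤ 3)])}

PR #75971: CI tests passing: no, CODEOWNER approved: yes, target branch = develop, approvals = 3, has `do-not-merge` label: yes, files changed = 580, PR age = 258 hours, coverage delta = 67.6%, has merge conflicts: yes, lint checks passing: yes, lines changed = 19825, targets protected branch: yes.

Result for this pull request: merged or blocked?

Merged

Atomic conditions:
  CODEOWNER approved: yes → true
  coverage delta < 69.9%: 67.6 < 69.9 is true
  has `do-not-merge` label: yes → true
  lines changed ≥ 8293: 19825 ≥ 8293 is true
  files changed > 581: 580 > 581 is false
  NOT has merge conflicts: yes → false
  NOT targets protected branch: yes → false
  target branch ∈ {hotfix, release}: develop is not in the set → false
  CI tests passing: no → false
  lint checks passing: yes → true
  approvals ≤ 3: 3 ≤ 3 is true
Combine:
[1.1.1] true AND true AND true = true
[1.1] NOT true = false
[1] NOT false = true
[2.3] false → false (antecedent false ⇒ implication holds) = true
[2] true OR false OR true = true
[3.1.1] false OR false = false
[3.1] NOT false = true
[3.2] true AND true = true
[3] true → true = true
[root] true AND true AND true = true
Overall: true → merged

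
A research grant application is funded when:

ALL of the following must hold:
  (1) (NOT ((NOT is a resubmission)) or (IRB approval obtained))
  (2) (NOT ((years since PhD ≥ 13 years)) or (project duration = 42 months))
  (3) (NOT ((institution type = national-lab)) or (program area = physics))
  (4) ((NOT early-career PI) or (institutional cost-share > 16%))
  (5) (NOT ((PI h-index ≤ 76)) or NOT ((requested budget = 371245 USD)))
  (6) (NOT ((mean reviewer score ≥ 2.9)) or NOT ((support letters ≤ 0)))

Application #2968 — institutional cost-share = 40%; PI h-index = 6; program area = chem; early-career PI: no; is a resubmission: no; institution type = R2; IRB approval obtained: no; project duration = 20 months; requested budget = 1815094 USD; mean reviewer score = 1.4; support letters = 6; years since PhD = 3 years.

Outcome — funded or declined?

Declined

Atomic conditions:
  NOT is a resubmission: no → true
  IRB approval obtained: no → false
  years since PhD ≥ 13 years: 3 ≥ 13 is false
  project duration = 42 months: 20 == 42 is false
  institution type = national-lab: R2 == national-lab is false
  program area = physics: chem == physics is false
  NOT early-career PI: no → true
  institutional cost-share > 16%: 40 > 16 is true
  PI h-index ≤ 76: 6 ≤ 76 is true
  requested budget = 371245 USD: 1815094 == 371245 is false
  mean reviewer score ≥ 2.9: 1.4 ≥ 2.9 is false
  support letters ≤ 0: 6 ≤ 0 is false
Combine:
[1.1] NOT true = false
[1] false OR false = false
[2.1] NOT false = true
[2] true OR false = true
[3.1] NOT false = true
[3] true OR false = true
[4] true OR true = true
[5.1] NOT true = false
[5.2] NOT false = true
[5] false OR true = true
[6.1] NOT false = true
[6.2] NOT false = true
[6] true OR true = true
[root] false AND true AND true AND true AND true AND true = false
Overall: false → declined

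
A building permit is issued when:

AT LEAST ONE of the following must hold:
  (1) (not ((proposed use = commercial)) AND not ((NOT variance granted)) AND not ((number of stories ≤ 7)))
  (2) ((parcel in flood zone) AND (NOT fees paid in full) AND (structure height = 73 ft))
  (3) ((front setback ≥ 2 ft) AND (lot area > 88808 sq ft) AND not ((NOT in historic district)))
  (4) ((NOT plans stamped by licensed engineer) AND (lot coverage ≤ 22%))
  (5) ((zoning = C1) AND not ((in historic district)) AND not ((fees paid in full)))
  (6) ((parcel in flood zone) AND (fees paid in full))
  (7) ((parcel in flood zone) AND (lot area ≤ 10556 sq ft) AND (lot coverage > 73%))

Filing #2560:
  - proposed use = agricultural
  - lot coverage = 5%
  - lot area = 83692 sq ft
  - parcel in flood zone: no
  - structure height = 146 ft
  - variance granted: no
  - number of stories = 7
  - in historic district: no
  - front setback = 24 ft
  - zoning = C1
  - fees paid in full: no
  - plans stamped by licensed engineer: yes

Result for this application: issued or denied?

Atomic conditions:
  proposed use = commercial: agricultural == commercial is false
  NOT variance granted: no → true
  number of stories ≤ 7: 7 ≤ 7 is true
  parcel in flood zone: no → false
  NOT fees paid in full: no → true
  structure height = 73 ft: 146 == 73 is false
  front setback ≥ 2 ft: 24 ≥ 2 is true
  lot area > 88808 sq ft: 83692 > 88808 is false
  NOT in historic district: no → true
  NOT plans stamped by licensed engineer: yes → false
  lot coverage ≤ 22%: 5 ≤ 22 is true
  zoning = C1: C1 == C1 is true
  in historic district: no → false
  fees paid in full: no → false
  lot area ≤ 10556 sq ft: 83692 ≤ 10556 is false
  lot coverage > 73%: 5 > 73 is false
Combine:
[1.1] NOT false = true
[1.2] NOT true = false
[1.3] NOT true = false
[1] true AND false AND false = false
[2] false AND true AND false = false
[3.3] NOT true = false
[3] true AND false AND false = false
[4] false AND true = false
[5.2] NOT false = true
[5.3] NOT false = true
[5] true AND true AND true = true
[6] false AND false = false
[7] false AND false AND false = false
[root] false OR false OR false OR false OR true OR false OR false = true
Overall: true → issued

Issued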